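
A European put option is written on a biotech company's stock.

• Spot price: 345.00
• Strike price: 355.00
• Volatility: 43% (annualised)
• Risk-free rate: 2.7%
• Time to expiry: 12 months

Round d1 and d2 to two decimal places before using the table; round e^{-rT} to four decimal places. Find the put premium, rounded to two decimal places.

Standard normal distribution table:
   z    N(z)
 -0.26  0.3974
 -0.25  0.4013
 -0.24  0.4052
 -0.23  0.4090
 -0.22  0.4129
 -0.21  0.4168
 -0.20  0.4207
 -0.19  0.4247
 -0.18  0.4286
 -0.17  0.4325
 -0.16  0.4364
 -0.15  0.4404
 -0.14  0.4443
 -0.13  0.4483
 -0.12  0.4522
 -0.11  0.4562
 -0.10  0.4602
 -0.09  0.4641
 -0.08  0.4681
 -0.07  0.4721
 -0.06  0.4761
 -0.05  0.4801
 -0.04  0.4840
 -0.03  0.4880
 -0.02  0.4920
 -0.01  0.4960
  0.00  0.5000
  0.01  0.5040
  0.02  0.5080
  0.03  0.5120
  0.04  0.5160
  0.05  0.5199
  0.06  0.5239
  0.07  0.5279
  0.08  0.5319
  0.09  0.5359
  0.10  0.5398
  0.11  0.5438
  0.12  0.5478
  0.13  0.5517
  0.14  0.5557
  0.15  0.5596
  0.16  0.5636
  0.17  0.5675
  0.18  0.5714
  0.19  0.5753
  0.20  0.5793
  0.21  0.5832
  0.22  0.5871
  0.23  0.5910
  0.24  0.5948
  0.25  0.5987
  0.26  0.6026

σ√T = 0.43·√1 = 0.4300
d₁ = [ln(345/355) + (0.027 + 0.43²/2)·1] / 0.4300 = [-0.0286 + 0.1194] / 0.4300 = 0.2113 → 0.21
d₂ = d₁ − σ√T = 0.2113 − 0.4300 = -0.2187 → -0.22
exp(−rT) = exp(−0.027·1) = 0.9734
P = 355·0.9734·N(0.22) − 345·N(-0.21) = 355·0.9734·0.5871 − 345·0.4168 = 202.8765 − 143.7960 = 59.0805

59.08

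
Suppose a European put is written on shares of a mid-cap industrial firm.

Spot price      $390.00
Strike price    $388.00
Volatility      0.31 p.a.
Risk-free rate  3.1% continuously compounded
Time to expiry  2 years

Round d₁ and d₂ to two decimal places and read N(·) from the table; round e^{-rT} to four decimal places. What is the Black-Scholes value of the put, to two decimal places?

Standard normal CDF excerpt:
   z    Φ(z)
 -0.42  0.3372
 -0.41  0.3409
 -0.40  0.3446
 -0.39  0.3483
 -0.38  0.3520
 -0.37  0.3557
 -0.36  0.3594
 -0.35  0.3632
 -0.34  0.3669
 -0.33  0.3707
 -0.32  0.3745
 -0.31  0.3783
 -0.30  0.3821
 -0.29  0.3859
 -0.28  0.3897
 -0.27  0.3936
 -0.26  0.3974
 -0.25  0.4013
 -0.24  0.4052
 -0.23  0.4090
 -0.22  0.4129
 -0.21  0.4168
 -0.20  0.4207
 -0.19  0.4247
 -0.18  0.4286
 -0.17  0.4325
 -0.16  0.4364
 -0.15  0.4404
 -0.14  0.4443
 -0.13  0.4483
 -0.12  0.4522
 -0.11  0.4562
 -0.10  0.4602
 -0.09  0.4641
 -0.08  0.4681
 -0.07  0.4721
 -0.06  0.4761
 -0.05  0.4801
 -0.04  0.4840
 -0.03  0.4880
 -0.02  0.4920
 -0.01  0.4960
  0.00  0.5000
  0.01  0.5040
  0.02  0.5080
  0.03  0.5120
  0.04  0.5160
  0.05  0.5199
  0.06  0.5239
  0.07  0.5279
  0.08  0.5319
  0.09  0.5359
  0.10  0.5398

$53.79

σ√T = 0.31 × 1.4142 = 0.4384
d₁ = [ln(390/388) + (0.031 + ½·0.31²)·2] / (σ√T) = (0.0051 + 0.1581) / 0.4384 = 0.3724 ≈ 0.37
d₂ = 0.3724 − 0.4384 = -0.0661 ≈ -0.07
exp(−rT) = exp(−0.031·2) = 0.9399
P = 388·0.9399·N(0.07) − 390·N(-0.37) = 388·0.9399·0.5279 − 390·0.3557 = 192.5152 − 138.7230 = 53.7922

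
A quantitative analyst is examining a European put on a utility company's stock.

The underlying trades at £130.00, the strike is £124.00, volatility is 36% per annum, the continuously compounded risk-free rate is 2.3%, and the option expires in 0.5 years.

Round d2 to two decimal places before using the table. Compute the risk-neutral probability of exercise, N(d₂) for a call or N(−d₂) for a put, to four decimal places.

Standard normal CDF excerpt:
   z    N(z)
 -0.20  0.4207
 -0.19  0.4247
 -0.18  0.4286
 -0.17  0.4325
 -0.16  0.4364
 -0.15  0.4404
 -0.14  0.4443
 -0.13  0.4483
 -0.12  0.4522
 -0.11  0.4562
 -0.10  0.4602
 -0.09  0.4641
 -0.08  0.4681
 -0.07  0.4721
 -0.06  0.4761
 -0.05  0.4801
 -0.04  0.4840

T = 0.5;  σ√T = 0.2546
d₁ = [ln(130/124) + (0.023 + 0.36²/2)·0.5] / 0.2546 = [0.0473 + 0.0439] / 0.2546 = 0.3581 ⇒ 0.36
d₂ = d₁ − σ√T = 0.3581 − 0.2546 = 0.1035 ⇒ 0.10
Pr(exercise) under Q = N(−d₂) = N(-0.10) = 0.4602

0.4602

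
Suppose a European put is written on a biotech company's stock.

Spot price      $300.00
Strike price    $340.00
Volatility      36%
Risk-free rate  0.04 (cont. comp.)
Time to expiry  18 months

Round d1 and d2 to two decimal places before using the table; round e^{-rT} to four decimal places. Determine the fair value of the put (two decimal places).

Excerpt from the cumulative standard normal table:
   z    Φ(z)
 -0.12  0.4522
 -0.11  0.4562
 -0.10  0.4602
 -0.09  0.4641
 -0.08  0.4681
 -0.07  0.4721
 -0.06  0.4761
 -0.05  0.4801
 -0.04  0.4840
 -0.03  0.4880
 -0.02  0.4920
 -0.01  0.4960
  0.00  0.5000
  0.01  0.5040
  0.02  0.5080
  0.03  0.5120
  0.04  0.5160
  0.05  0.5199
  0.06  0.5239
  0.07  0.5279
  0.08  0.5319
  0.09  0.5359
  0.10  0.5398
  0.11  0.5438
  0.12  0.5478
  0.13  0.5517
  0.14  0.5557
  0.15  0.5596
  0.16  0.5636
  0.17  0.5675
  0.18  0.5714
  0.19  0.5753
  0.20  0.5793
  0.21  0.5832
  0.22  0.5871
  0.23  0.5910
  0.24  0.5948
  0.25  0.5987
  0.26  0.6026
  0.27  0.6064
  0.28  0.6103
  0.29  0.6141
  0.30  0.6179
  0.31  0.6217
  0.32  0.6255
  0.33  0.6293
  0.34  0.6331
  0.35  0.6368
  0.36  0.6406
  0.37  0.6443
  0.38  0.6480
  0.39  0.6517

T = 1.5;  σ√T = 0.4409
d₁ = [ln(300/340) + (0.04 + ½·0.36²)·1.5] / (σ√T) = (-0.1252 + 0.1572) / 0.4409 = 0.0727 ⇒ 0.07
d₂ = 0.0727 − 0.4409 = -0.3682 ⇒ -0.37
exp(−rT) = exp(−0.04·1.5) = 0.9418
P = 340·0.9418·N(0.37) − 300·N(-0.07) = 340·0.9418·0.6443 − 300·0.4721 = 206.3126 − 141.6300 = 64.6826

$64.68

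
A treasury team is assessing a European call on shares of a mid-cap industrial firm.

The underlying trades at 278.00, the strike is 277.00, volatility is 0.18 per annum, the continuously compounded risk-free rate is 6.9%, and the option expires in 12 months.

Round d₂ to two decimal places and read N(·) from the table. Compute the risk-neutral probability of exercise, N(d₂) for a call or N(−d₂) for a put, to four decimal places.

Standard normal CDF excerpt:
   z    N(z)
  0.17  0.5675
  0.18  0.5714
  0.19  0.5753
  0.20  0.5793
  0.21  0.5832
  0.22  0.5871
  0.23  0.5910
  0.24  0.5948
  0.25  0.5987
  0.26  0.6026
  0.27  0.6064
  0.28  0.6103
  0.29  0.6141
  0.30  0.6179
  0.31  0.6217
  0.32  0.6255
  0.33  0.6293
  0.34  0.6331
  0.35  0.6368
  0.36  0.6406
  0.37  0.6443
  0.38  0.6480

σ√T = 0.18 × 1.0000 = 0.1800
d₁ = [ln(278/277) + (0.069 + 0.18²/2)·1] / 0.1800 = [0.0036 + 0.0852] / 0.1800 = 0.4934 ⇒ 0.49
d₂ = d₁ − σ√T = 0.4934 − 0.1800 = 0.3134 ⇒ 0.31
Risk-neutral Pr[S_T > K] = N(d₂) = N(0.31) = 0.6217

0.6217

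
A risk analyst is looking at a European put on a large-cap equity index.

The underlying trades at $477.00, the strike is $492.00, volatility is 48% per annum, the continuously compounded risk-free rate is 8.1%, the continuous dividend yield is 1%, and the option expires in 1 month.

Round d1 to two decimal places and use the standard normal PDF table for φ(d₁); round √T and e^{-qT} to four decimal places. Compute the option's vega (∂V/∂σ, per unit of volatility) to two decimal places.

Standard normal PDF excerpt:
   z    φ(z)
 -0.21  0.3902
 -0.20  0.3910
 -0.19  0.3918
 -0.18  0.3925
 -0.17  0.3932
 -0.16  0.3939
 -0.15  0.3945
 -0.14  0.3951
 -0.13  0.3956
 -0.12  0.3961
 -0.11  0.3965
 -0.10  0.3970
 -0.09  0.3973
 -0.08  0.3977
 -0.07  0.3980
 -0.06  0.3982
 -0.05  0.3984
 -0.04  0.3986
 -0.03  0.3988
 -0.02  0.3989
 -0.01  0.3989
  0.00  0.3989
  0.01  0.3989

σ√T = 0.48·√0.08333 = 0.1386
ln(S/K) + (r − q + σ²/2)T = ln(477/492) + (0.081 − 0.01 + 0.48²/2)·0.08333 = -0.0310 + 0.0155 = -0.0154
d₁ = -0.0154 / 0.1386 = -0.1115 ≈ -0.11
√T = √0.08333 = 0.2887
φ(d₁) = φ(-0.11) = 0.3965
exp(−qT) = exp(−0.01·0.08333) = 0.9992
vega = S·exp(−qT)·φ(d₁)·√T = 477·0.9992·0.3965·0.2887 = 54.5583
(Vega is the same for a European call and put with the same parameters.)

54.56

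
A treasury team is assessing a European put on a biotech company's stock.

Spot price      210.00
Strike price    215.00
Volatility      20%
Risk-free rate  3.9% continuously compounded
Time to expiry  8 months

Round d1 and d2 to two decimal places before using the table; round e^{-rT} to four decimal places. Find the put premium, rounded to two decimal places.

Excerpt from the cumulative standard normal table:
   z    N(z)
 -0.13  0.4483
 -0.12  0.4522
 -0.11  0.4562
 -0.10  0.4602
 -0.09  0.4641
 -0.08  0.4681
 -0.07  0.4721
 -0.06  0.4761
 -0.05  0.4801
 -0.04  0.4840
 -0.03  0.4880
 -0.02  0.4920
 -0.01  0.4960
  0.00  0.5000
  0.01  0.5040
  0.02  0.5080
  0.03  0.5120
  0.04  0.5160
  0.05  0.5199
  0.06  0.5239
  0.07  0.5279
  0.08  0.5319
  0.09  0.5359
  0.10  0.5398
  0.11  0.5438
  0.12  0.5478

σ√T = 0.2 × 0.8165 = 0.1633
ln(S/K) + (r + σ²/2)T = ln(210/215) + (0.039 + 0.2²/2)·0.6667 = -0.0235 + 0.0393 = 0.0158
d₁ = 0.0158 / 0.1633 = 0.0968 ≈ 0.10
d₂ = d₁ − σ√T = 0.0968 − 0.1633 = -0.0665 ≈ -0.07
exp(−rT) = exp(−0.039·0.6667) = 0.9743
N(−d₂) = N(0.07) = 0.5279;  N(−d₁) = N(-0.10) = 0.4602
P = 215·0.9743·0.5279 − 210·0.4602 = 110.5816 − 96.6420 = 13.9396

13.94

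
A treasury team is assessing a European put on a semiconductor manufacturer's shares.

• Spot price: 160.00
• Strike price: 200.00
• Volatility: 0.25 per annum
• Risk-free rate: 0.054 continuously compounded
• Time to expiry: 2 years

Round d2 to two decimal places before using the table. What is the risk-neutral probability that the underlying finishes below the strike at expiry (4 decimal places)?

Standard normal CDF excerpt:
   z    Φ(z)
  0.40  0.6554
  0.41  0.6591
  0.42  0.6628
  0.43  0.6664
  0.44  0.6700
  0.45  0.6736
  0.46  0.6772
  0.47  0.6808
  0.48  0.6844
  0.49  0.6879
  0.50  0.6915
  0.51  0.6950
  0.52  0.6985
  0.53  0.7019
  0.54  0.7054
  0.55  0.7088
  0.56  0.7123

0.6915

σ√T = 0.25 × 1.4142 = 0.3536
d₁ = [ln(160/200) + (0.054 + 0.25²/2)·2] / 0.3536 = [-0.2231 + 0.1705] / 0.3536 = -0.1489 → -0.15
d₂ = d₁ − σ√T = -0.1489 − 0.3536 = -0.5025 → -0.50
Risk-neutral Pr[S_T < K] = N(−d₂) = N(0.50) = 0.6915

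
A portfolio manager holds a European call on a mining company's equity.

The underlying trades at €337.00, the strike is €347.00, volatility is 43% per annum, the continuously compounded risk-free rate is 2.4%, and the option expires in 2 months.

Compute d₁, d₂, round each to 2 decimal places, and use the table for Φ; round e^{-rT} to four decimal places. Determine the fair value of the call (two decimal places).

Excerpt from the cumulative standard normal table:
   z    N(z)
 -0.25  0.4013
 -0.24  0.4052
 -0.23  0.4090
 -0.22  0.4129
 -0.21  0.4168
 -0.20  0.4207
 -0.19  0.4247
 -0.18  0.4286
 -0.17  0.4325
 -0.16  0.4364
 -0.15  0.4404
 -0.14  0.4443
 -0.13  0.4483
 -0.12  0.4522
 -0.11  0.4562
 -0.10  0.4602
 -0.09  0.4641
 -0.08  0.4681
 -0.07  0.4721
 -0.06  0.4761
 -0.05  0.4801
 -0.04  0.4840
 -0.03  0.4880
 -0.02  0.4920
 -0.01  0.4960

€19.09

T = 0.1667;  σ√T = 0.1755
d₁ = [ln(337/347) + (0.024 + 0.43²/2)·0.1667] / 0.1755 = [-0.0292 + 0.0194] / 0.1755 = -0.0560 ⇒ -0.06
d₂ = d₁ − σ√T = -0.0560 − 0.1755 = -0.2316 ⇒ -0.23
exp(−rT) = exp(−0.024·0.1667) = 0.9960
C = 337·N(-0.06) − 347·0.9960·N(-0.23) = 337·0.4761 − 347·0.9960·0.4090 = 160.4457 − 141.3553 = 19.0904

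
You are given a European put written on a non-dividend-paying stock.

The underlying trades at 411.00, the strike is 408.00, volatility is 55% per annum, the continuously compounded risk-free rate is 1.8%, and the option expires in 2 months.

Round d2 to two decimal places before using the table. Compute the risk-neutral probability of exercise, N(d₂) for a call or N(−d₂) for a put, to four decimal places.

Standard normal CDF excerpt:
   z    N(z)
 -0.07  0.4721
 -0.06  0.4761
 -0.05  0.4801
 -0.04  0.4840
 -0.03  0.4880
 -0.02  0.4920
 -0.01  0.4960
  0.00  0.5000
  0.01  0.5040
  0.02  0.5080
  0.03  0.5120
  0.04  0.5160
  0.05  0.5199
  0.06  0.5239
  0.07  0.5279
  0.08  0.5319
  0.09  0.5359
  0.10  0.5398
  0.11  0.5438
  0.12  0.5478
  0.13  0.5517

T = 0.1667;  σ√T = 0.2245
d₁ = [ln(411/408) + (0.018 + ½·0.55²)·0.1667] / (σ√T) = (0.0073 + 0.0282) / 0.2245 = 0.1583 → 0.16
d₂ = 0.1583 − 0.2245 = -0.0663 → -0.07
Risk-neutral Pr[S_T < K] = N(−d₂) = N(0.07) = 0.5279

0.5279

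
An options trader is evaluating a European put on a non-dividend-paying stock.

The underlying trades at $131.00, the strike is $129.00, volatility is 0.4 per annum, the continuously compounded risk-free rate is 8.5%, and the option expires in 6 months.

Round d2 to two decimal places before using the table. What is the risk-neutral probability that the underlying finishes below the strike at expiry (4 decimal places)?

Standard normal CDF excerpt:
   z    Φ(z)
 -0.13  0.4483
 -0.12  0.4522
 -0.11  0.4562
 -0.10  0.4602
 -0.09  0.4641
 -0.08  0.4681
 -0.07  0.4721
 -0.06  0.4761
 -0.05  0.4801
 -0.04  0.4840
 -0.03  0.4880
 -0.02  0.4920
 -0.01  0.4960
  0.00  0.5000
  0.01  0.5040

0.4761

σ√T = 0.4·√0.5 = 0.2828
d₁ = [ln(131/129) + (0.085 + 0.4²/2)·0.5] / 0.2828 = [0.0154 + 0.0825] / 0.2828 = 0.3461 → 0.35
d₂ = d₁ − σ√T = 0.3461 − 0.2828 = 0.0632 → 0.06
Risk-neutral Pr[S_T < K] = N(−d₂) = N(-0.06) = 0.4761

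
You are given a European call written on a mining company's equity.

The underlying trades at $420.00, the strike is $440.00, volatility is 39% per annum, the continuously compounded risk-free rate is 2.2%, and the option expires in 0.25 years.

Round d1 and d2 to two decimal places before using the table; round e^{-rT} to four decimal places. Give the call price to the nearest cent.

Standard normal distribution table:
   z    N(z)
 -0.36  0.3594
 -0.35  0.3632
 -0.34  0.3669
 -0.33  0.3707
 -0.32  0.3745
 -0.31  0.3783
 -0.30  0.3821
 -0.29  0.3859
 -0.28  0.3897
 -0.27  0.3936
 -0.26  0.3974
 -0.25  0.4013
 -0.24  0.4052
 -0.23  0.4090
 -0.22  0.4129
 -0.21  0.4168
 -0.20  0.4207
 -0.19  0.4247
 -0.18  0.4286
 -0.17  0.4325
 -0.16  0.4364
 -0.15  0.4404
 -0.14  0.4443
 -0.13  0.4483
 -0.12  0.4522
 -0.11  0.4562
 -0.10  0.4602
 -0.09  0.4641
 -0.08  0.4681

$26.07

σ√T = 0.39·√0.25 = 0.1950
d₁ = [ln(420/440) + (0.022 + ½·0.39²)·0.25] / (σ√T) = (-0.0465 + 0.0245) / 0.1950 = -0.1129 ≈ -0.11
d₂ = -0.1129 − 0.1950 = -0.3079 ≈ -0.31
exp(−rT) = exp(−0.022·0.25) = 0.9945
N(d₁) = N(-0.11) = 0.4562;  N(d₂) = N(-0.31) = 0.3783
C = 420·0.4562 − 440·0.9945·0.3783 = 191.6040 − 165.5365 = 26.0675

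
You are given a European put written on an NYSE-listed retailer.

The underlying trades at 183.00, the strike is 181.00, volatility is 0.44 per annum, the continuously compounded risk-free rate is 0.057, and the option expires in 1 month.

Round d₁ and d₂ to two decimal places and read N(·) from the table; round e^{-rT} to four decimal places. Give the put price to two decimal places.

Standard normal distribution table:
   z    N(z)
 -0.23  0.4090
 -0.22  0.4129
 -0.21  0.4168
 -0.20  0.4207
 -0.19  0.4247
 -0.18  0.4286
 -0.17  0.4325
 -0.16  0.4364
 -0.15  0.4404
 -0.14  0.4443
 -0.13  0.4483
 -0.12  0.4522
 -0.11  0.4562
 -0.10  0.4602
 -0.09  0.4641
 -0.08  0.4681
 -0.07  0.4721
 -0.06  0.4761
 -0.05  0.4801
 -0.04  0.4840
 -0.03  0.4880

T = 0.08333;  σ√T = 0.1270
d₁ = [ln(183/181) + (0.057 + ½·0.44²)·0.08333] / (σ√T) = (0.0110 + 0.0128) / 0.1270 = 0.1874 → 0.19
d₂ = 0.1874 − 0.1270 = 0.0604 → 0.06
exp(−rT) = exp(−0.057·0.08333) = 0.9953
N(−d₂) = N(-0.06) = 0.4761;  N(−d₁) = N(-0.19) = 0.4247
P = 181·0.9953·0.4761 − 183·0.4247 = 85.7691 − 77.7201 = 8.0490

8.05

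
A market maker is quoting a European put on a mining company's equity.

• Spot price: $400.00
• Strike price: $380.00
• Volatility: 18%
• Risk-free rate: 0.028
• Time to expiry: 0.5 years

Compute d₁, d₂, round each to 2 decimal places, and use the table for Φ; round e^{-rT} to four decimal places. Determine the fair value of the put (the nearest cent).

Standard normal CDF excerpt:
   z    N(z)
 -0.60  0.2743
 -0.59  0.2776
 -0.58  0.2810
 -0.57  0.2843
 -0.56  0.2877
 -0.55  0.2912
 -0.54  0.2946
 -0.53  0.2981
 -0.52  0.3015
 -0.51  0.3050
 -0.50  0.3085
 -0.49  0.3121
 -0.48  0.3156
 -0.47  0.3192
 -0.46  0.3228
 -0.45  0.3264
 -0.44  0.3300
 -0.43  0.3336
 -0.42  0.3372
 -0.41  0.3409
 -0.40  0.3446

T = 0.5;  σ√T = 0.1273
d₁ = [ln(400/380) + (0.028 + 0.18²/2)·0.5] / 0.1273 = [0.0513 + 0.0221] / 0.1273 = 0.5766 ≈ 0.58
d₂ = d₁ − σ√T = 0.5766 − 0.1273 = 0.4494 ≈ 0.45
exp(−rT) = exp(−0.028·0.5) = 0.9861
N(−d₂) = N(-0.45) = 0.3264;  N(−d₁) = N(-0.58) = 0.2810
P = 380·0.9861·0.3264 − 400·0.2810 = 122.3080 − 112.4000 = 9.9080

$9.91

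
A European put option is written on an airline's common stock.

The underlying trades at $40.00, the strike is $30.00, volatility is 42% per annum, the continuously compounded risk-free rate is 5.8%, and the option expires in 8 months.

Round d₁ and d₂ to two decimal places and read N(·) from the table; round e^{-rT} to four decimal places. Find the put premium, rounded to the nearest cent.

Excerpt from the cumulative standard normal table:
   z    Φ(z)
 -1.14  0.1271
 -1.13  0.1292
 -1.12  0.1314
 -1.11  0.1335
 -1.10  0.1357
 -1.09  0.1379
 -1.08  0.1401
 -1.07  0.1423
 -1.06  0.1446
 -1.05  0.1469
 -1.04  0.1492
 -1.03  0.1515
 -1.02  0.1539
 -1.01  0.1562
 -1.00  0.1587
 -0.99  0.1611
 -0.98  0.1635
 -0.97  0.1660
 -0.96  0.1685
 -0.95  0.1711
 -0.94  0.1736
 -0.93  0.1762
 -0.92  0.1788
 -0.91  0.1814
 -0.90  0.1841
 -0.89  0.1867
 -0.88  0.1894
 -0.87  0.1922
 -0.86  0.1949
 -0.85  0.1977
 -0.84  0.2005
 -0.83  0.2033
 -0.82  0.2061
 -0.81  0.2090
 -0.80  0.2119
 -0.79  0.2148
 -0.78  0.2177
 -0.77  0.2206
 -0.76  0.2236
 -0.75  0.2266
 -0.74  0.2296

$1.03

σ√T = 0.42 × 0.8165 = 0.3429
d₁ = [ln(40/30) + (0.058 + 0.42²/2)·0.6667] / 0.3429 = [0.2877 + 0.0975] / 0.3429 = 1.1231 which rounds to 1.12
d₂ = d₁ − σ√T = 1.1231 − 0.3429 = 0.7802 which rounds to 0.78
exp(−rT) = exp(−0.058·0.6667) = 0.9621
P = 30·0.9621·N(-0.78) − 40·N(-1.12) = 30·0.9621·0.2177 − 40·0.1314 = 6.2835 − 5.2560 = 1.0275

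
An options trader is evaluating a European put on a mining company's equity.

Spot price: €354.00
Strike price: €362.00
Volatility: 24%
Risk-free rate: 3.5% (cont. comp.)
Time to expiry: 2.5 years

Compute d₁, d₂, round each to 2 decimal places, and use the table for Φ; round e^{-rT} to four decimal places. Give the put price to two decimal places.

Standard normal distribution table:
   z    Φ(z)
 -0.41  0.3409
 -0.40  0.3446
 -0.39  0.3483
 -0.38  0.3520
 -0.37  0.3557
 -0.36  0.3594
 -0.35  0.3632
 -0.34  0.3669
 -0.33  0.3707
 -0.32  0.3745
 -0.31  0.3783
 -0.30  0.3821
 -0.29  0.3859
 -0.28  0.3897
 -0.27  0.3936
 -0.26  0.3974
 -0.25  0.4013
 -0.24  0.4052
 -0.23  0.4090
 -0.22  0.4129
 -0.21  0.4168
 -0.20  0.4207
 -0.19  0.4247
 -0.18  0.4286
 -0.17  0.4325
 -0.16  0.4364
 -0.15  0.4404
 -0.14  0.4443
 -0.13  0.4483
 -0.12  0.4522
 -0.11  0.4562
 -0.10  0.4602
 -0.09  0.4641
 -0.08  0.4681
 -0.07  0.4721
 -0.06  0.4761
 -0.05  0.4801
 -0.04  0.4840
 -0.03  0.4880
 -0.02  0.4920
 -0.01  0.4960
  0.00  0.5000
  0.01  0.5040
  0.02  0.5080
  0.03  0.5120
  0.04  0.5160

€41.26

σ√T = 0.24·√2.5 = 0.3795
d₁ = [ln(354/362) + (0.035 + ½·0.24²)·2.5] / (σ√T) = (-0.0223 + 0.1595) / 0.3795 = 0.3614 ⇒ 0.36
d₂ = 0.3614 − 0.3795 = -0.0180 ⇒ -0.02
e^(−rT) = e^(−0.035·2.5) = 0.9162
P = 362·0.9162·N(0.02) − 354·N(-0.36) = 362·0.9162·0.5080 − 354·0.3594 = 168.4855 − 127.2276 = 41.2579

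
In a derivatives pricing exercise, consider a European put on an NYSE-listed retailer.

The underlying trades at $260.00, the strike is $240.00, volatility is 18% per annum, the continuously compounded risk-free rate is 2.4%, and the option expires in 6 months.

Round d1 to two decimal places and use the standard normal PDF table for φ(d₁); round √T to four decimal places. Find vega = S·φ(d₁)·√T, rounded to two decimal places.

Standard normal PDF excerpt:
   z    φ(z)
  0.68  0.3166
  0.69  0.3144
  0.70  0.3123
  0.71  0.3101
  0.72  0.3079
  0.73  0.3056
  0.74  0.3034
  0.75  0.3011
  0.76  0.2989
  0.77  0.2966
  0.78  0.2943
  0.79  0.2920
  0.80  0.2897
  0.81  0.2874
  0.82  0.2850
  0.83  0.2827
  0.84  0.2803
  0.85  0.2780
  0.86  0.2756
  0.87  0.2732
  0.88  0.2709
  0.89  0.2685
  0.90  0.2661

T = 0.5;  σ√T = 0.1273
ln(S/K) + (r + σ²/2)T = ln(260/240) + (0.024 + 0.18²/2)·0.5 = 0.0800 + 0.0201 = 0.1001
d₁ = 0.1001 / 0.1273 = 0.7868 → 0.79
√T = √0.5 = 0.7071
φ(d₁) = φ(0.79) = 0.2920
vega = S·φ(d₁)·√T = 260·0.2920·0.7071 = 53.6830

53.68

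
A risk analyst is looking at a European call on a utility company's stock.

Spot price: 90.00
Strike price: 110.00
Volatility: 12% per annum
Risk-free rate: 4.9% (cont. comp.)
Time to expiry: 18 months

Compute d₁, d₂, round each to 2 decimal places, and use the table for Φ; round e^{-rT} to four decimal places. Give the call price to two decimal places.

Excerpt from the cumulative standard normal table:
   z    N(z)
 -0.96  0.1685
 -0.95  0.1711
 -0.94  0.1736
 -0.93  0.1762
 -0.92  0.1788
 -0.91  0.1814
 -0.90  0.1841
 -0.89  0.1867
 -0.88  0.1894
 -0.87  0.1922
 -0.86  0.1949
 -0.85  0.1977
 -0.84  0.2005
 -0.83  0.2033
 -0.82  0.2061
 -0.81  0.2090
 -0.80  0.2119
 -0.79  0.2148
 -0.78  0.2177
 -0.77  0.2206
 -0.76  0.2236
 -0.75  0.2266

1.59

T = 1.5;  σ√T = 0.1470
d₁ = [ln(90/110) + (0.049 + 0.12²/2)·1.5] / 0.1470 = [-0.2007 + 0.0843] / 0.1470 = -0.7918 ⇒ -0.79
d₂ = d₁ − σ√T = -0.7918 − 0.1470 = -0.9388 ⇒ -0.94
e^(−rT) = e^(−0.049·1.5) = 0.9291
N(d₁) = N(-0.79) = 0.2148;  N(d₂) = N(-0.94) = 0.1736
C = 90·0.2148 − 110·0.9291·0.1736 = 19.3320 − 17.7421 = 1.5899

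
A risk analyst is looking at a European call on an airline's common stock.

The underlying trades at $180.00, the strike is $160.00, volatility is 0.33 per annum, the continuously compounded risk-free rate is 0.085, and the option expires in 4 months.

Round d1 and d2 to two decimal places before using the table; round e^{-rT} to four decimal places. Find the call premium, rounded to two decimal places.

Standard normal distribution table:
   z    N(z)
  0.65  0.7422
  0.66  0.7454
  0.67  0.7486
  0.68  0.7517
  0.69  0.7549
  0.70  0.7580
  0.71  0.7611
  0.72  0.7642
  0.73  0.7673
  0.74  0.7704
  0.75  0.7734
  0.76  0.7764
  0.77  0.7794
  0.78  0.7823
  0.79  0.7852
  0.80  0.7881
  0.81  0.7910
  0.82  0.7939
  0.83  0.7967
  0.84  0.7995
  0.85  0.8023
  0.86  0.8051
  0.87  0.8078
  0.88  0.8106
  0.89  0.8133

$28.48

σ√T = 0.33 × 0.5774 = 0.1905
d₁ = [ln(180/160) + (0.085 + 0.33²/2)·0.3333] / 0.1905 = [0.1178 + 0.0465] / 0.1905 = 0.8622 ≈ 0.86
d₂ = d₁ − σ√T = 0.8622 − 0.1905 = 0.6716 ≈ 0.67
e^(−rT) = e^(−0.085·0.3333) = 0.9721
C = 180·N(0.86) − 160·0.9721·N(0.67) = 180·0.8051 − 160·0.9721·0.7486 = 144.9180 − 116.4342 = 28.4838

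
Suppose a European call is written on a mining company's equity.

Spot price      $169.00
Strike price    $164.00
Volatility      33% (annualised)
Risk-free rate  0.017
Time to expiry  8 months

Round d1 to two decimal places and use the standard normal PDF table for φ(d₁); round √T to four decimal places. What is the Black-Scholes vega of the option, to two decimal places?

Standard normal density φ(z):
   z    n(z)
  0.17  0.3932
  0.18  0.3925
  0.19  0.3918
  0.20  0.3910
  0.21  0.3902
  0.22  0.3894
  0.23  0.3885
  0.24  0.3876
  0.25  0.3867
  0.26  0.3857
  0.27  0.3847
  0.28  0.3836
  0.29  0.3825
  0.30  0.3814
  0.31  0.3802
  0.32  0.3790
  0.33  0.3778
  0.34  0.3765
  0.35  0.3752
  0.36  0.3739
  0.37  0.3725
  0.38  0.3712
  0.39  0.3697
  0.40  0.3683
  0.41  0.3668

σ√T = 0.33·√0.6667 = 0.2694
d₁ = [ln(169/164) + (0.017 + 0.33²/2)·0.6667] / 0.2694 = [0.0300 + 0.0476] / 0.2694 = 0.2882 ⇒ 0.29
√T = √0.6667 = 0.8165
φ(d₁) = φ(0.29) = 0.3825
vega = S·φ(d₁)·√T = 169·0.3825·0.8165 = 52.7806

52.78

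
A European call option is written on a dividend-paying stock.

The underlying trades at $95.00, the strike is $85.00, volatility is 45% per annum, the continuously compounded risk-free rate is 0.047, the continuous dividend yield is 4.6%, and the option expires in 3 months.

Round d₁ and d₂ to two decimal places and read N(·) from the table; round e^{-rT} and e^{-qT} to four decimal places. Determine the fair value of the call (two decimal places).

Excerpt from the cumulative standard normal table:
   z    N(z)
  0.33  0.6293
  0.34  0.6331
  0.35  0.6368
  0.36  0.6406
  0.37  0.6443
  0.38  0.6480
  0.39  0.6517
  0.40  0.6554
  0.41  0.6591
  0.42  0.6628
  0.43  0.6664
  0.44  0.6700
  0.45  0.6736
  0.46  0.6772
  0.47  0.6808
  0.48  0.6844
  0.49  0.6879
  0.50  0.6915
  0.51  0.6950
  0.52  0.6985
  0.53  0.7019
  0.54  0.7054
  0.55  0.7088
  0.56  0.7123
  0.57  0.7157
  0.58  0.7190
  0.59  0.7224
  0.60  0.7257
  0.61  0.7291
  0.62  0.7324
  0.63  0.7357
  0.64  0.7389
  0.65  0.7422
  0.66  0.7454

σ√T = 0.45·√0.25 = 0.2250
ln(S/K) + (r − q + σ²/2)T = ln(95/85) + (0.047 − 0.046 + 0.45²/2)·0.25 = 0.1112 + 0.0256 = 0.1368
d₁ = 0.1368 / 0.2250 = 0.6079 which rounds to 0.61
d₂ = d₁ − σ√T = 0.6079 − 0.2250 = 0.3829 which rounds to 0.38
exp(−qT) = exp(−0.046·0.25) = 0.9886;  exp(−rT) = exp(−0.047·0.25) = 0.9883
N(d₁) = N(0.61) = 0.7291;  N(d₂) = N(0.38) = 0.6480
C = 95·0.9886·0.7291 − 85·0.9883·0.6480 = 68.4749 − 54.4356 = 14.0393

$14.04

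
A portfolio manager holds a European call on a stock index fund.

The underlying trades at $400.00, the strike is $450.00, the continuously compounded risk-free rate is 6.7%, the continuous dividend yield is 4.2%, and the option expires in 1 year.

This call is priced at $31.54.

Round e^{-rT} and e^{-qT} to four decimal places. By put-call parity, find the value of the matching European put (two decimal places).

$68.82

exp(−qT) = exp(−0.042·1) = 0.9589;  exp(−rT) = exp(−0.067·1) = 0.9352
Put-call parity: C − P = S·e^(−qT) − K·e^(−rT) = 400·0.9589 − 450·0.9352 = 383.5600 − 420.8400 = -37.2800
P = C − (C − P) = 31.54 − (-37.2800) = 68.8200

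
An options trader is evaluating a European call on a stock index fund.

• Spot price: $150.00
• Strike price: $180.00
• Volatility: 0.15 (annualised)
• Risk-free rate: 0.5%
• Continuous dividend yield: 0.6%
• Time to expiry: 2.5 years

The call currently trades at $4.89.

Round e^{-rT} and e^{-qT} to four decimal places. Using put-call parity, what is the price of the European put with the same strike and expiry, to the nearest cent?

$34.89

e^(−qT) = e^(−0.006·2.5) = 0.9851;  e^(−rT) = e^(−0.005·2.5) = 0.9876
Put-call parity: C − P = S·e^(−qT) − K·e^(−rT) = 150·0.9851 − 180·0.9876 = 147.7650 − 177.7680 = -30.0030
P = C − (C − P) = 4.89 − (-30.0030) = 34.8930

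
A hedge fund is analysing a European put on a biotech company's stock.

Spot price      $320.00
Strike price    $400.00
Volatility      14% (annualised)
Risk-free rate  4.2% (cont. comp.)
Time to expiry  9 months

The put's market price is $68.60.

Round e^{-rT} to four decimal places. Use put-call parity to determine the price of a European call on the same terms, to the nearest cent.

$1.00

exp(−rT) = exp(−0.042·0.75) = 0.9690
Put-call parity: C − P = S − K·e^(−rT) = 320 − 400·0.9690 = 320 − 387.6000 = -67.6000
C = P + (C − P) = 68.60 + (-67.6000) = 1.0000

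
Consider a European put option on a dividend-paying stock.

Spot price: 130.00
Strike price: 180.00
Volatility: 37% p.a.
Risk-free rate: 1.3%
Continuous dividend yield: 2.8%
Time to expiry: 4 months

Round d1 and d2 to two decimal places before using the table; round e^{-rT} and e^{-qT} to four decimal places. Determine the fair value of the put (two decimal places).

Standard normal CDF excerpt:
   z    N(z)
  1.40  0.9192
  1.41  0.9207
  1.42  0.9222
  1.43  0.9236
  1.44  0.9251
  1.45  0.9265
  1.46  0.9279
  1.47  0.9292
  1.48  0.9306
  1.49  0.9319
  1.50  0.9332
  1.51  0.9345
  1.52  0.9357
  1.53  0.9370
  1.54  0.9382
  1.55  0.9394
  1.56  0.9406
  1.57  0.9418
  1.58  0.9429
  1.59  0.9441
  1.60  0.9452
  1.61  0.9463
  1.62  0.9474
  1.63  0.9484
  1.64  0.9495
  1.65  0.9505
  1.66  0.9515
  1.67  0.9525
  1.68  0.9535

σ√T = 0.37 × 0.5774 = 0.2136
d₁ = [ln(130/180) + (0.013 − 0.028 + 0.37²/2)·0.3333] / 0.2136 = [-0.3254 + 0.0178] / 0.2136 = -1.4400 which rounds to -1.44
d₂ = d₁ − σ√T = -1.4400 − 0.2136 = -1.6536 which rounds to -1.65
exp(−qT) = exp(−0.028·0.3333) = 0.9907;  exp(−rT) = exp(−0.013·0.3333) = 0.9957
N(−d₂) = N(1.65) = 0.9505;  N(−d₁) = N(1.44) = 0.9251
P = 180·0.9957·0.9505 − 130·0.9907·0.9251 = 170.3543 − 119.1446 = 51.2098

51.21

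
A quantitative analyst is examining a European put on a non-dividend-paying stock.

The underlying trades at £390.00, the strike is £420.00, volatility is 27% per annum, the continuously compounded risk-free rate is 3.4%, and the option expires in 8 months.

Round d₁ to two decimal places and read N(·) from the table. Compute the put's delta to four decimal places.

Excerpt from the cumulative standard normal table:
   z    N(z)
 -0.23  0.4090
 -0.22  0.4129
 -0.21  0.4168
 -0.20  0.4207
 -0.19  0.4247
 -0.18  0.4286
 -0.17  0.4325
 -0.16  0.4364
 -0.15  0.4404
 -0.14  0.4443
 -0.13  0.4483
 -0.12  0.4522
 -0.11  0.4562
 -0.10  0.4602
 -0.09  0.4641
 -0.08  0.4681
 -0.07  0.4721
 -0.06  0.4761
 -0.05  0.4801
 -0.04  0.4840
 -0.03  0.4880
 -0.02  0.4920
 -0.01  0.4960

σ√T = 0.27·√0.6667 = 0.2205
ln(S/K) + (r + σ²/2)T = ln(390/420) + (0.034 + 0.27²/2)·0.6667 = -0.0741 + 0.0470 = -0.0271
d₁ = -0.0271 / 0.2205 = -0.1231 ⇒ -0.12
N(d₁) = N(-0.12) = 0.4522
Δ_put = N(d₁) − 1 = 0.4522 − 1 = -0.5478

-0.5478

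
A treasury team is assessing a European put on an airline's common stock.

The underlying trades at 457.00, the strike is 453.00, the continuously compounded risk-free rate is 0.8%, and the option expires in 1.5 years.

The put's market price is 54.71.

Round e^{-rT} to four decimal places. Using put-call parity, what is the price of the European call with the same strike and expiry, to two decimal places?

64.10

exp(−rT) = exp(−0.008·1.5) = 0.9881
Put-call parity: C − P = S − K·e^(−rT) = 457 − 453·0.9881 = 457 − 447.6093 = 9.3907
C = P + (C − P) = 54.71 + (9.3907) = 64.1007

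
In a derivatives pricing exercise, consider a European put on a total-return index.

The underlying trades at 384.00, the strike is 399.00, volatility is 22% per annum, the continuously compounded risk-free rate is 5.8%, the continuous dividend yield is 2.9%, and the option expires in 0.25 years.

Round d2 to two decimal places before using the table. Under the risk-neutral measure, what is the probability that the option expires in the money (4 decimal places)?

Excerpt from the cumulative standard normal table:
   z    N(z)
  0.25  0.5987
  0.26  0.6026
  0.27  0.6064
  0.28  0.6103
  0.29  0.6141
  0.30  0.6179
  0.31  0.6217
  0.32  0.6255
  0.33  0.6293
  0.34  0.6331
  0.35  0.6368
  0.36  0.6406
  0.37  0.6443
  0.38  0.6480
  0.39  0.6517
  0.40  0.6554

σ√T = 0.22·√0.25 = 0.1100
d₁ = [ln(384/399) + (0.058 − 0.029 + 0.22²/2)·0.25] / 0.1100 = [-0.0383 + 0.0133] / 0.1100 = -0.2274 → -0.23
d₂ = d₁ − σ√T = -0.2274 − 0.1100 = -0.3374 → -0.34
Risk-neutral Pr[S_T < K] = N(−d₂) = N(0.34) = 0.6331

0.6331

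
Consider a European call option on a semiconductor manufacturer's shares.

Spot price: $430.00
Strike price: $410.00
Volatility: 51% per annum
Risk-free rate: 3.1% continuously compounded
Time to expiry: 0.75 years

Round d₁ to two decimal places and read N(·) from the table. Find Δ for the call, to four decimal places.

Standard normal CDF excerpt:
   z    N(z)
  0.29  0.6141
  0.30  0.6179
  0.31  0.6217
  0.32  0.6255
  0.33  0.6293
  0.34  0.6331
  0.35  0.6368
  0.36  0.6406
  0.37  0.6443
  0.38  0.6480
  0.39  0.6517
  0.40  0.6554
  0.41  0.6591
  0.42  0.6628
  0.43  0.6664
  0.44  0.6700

T = 0.75;  σ√T = 0.4417
d₁ = [ln(430/410) + (0.031 + 0.51²/2)·0.75] / 0.4417 = [0.0476 + 0.1208] / 0.4417 = 0.3813 ⇒ 0.38
N(d₁) = N(0.38) = 0.6480
Δ_call = N(d₁) = 0.6480

0.6480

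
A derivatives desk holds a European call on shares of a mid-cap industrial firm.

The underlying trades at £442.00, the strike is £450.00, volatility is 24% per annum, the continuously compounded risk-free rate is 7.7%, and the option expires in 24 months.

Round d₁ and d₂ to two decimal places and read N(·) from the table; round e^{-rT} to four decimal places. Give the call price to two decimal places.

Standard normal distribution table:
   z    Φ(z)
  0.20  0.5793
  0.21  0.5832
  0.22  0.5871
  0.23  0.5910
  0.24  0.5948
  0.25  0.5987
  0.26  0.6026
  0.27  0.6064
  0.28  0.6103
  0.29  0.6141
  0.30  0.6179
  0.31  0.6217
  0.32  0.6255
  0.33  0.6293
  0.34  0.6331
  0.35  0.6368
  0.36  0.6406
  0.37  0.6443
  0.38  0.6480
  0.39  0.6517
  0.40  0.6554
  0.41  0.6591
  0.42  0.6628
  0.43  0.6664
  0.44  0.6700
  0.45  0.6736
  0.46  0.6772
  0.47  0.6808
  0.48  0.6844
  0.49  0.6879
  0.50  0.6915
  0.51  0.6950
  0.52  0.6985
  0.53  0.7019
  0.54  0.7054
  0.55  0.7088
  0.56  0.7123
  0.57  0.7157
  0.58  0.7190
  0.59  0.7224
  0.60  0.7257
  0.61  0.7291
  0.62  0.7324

£88.34

σ√T = 0.24 × 1.4142 = 0.3394
d₁ = [ln(442/450) + (0.077 + ½·0.24²)·2] / (σ√T) = (-0.0179 + 0.2116) / 0.3394 = 0.5706 ≈ 0.57
d₂ = 0.5706 − 0.3394 = 0.2312 ≈ 0.23
e^(−rT) = e^(−0.077·2) = 0.8573
C = 442·N(0.57) − 450·0.8573·N(0.23) = 442·0.7157 − 450·0.8573·0.5910 = 316.3394 − 227.9989 = 88.3405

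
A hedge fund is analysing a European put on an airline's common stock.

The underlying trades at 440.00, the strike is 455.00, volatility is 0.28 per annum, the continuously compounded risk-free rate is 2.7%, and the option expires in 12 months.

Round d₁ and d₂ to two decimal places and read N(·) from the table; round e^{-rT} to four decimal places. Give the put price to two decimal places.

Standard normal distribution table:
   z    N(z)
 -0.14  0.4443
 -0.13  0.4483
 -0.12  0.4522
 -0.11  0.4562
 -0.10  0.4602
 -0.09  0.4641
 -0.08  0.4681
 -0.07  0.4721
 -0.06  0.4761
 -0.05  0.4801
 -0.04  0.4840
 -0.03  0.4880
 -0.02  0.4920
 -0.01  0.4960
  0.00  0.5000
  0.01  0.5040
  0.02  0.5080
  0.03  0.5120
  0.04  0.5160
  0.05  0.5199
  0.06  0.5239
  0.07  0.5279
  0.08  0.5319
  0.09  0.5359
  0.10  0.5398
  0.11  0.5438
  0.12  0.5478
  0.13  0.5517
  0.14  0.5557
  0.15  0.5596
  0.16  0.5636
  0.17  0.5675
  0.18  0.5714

50.65

T = 1;  σ√T = 0.2800
ln(S/K) + (r + σ²/2)T = ln(440/455) + (0.027 + 0.28²/2)·1 = -0.0335 + 0.0662 = 0.0327
d₁ = 0.0327 / 0.2800 = 0.1167 ⇒ 0.12
d₂ = d₁ − σ√T = 0.1167 − 0.2800 = -0.1633 ⇒ -0.16
e^(−rT) = e^(−0.027·1) = 0.9734
N(−d₂) = N(0.16) = 0.5636;  N(−d₁) = N(-0.12) = 0.4522
P = 455·0.9734·0.5636 − 440·0.4522 = 249.6167 − 198.9680 = 50.6487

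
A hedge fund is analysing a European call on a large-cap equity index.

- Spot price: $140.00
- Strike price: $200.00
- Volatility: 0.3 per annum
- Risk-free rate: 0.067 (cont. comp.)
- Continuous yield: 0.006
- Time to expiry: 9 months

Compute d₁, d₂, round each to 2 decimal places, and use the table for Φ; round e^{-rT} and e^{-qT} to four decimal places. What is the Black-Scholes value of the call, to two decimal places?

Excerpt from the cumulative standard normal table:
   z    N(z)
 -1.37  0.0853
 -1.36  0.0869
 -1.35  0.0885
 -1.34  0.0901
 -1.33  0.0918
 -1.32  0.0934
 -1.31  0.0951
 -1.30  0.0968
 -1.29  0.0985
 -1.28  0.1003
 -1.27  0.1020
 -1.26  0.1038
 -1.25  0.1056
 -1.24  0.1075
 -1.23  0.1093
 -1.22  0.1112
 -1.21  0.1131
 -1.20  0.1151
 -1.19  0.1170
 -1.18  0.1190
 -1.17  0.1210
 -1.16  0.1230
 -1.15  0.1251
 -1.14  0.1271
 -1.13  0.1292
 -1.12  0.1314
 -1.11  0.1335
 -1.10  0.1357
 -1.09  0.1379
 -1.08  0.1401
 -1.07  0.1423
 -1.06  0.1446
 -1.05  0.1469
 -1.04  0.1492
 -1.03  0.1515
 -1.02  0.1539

σ√T = 0.3 × 0.8660 = 0.2598
d₁ = [ln(140/200) + (0.067 − 0.006 + 0.3²/2)·0.75] / 0.2598 = [-0.3567 + 0.0795] / 0.2598 = -1.0668 which rounds to -1.07
d₂ = d₁ − σ√T = -1.0668 − 0.2598 = -1.3267 which rounds to -1.33
e^(−qT) = e^(−0.006·0.75) = 0.9955;  e^(−rT) = e^(−0.067·0.75) = 0.9510
N(d₁) = N(-1.07) = 0.1423;  N(d₂) = N(-1.33) = 0.0918
C = 140·0.9955·0.1423 − 200·0.9510·0.0918 = 19.8324 − 17.4604 = 2.3720

$2.37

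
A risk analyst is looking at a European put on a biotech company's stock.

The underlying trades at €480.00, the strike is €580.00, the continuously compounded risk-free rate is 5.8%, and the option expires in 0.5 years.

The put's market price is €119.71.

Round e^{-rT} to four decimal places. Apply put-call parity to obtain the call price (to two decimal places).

e^(−rT) = e^(−0.058·0.5) = 0.9714
Put-call parity: C − P = S − K·e^(−rT) = 480 − 580·0.9714 = 480 − 563.4120 = -83.4120
C = P + (C − P) = 119.71 + (-83.4120) = 36.2980

€36.30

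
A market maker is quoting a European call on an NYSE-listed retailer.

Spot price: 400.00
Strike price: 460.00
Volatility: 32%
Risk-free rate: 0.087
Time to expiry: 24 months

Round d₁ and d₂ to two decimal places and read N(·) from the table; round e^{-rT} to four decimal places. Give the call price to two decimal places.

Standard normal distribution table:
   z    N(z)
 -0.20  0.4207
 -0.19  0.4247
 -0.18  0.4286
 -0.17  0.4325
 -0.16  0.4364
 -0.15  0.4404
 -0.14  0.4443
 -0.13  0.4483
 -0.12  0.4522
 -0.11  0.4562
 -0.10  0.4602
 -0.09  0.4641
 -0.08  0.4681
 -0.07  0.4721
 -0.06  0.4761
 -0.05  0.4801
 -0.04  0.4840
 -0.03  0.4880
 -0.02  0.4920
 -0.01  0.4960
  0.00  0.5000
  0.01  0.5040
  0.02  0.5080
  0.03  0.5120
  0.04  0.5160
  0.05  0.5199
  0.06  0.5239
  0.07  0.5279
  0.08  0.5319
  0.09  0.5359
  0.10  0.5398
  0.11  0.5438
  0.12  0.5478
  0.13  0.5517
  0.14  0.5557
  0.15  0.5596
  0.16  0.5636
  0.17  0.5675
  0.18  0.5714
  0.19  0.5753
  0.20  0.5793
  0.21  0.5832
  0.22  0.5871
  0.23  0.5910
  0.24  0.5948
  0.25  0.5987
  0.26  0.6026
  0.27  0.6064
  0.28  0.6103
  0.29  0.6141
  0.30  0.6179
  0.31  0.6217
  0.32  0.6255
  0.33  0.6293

76.93

σ√T = 0.32 × 1.4142 = 0.4525
d₁ = [ln(400/460) + (0.087 + ½·0.32²)·2] / (σ√T) = (-0.1398 + 0.2764) / 0.4525 = 0.3019 which rounds to 0.30
d₂ = 0.3019 − 0.4525 = -0.1506 which rounds to -0.15
exp(−rT) = exp(−0.087·2) = 0.8403
N(d₁) = N(0.30) = 0.6179;  N(d₂) = N(-0.15) = 0.4404
C = 400·0.6179 − 460·0.8403·0.4404 = 247.1600 − 170.2313 = 76.9287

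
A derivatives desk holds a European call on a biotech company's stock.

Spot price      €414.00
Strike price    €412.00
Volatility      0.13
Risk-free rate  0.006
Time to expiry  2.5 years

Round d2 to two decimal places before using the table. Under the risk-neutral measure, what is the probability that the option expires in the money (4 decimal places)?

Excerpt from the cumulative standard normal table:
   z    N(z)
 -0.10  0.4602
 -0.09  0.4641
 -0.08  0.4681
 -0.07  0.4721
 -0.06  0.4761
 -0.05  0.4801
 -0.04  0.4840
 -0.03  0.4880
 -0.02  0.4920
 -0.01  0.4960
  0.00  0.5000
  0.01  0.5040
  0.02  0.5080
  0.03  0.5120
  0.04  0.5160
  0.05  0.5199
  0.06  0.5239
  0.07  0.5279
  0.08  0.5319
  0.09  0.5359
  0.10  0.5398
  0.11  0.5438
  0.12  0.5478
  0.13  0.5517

0.4960

σ√T = 0.13·√2.5 = 0.2055
ln(S/K) + (r + σ²/2)T = ln(414/412) + (0.006 + 0.13²/2)·2.5 = 0.0048 + 0.0361 = 0.0410
d₁ = 0.0410 / 0.2055 = 0.1993 which rounds to 0.20
d₂ = d₁ − σ√T = 0.1993 − 0.2055 = -0.0062 which rounds to -0.01
Pr(exercise) under Q = N(d₂) = 0.4960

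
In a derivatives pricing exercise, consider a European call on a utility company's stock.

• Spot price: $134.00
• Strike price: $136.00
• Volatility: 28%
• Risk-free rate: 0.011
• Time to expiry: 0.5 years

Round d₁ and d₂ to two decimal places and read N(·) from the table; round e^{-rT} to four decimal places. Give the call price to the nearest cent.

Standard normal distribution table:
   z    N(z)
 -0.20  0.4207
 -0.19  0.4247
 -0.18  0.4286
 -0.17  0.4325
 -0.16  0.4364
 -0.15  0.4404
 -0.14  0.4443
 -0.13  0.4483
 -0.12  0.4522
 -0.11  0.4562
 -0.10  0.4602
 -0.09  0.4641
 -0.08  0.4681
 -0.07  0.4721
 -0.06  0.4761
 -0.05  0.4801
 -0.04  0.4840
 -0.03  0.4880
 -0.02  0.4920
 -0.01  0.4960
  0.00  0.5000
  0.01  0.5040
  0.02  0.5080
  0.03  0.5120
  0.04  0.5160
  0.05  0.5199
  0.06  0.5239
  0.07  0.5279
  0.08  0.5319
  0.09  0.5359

$10.10

T = 0.5;  σ√T = 0.1980
d₁ = [ln(134/136) + (0.011 + 0.28²/2)·0.5] / 0.1980 = [-0.0148 + 0.0251] / 0.1980 = 0.0519 → 0.05
d₂ = d₁ − σ√T = 0.0519 − 0.1980 = -0.1460 → -0.15
e^(−rT) = e^(−0.011·0.5) = 0.9945
C = 134·N(0.05) − 136·0.9945·N(-0.15) = 134·0.5199 − 136·0.9945·0.4404 = 69.6666 − 59.5650 = 10.1016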